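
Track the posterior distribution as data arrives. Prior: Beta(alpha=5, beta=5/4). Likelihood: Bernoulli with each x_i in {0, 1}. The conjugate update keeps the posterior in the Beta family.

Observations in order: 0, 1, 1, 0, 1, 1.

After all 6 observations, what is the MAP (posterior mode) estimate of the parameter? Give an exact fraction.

obs 1: x=0 → posterior Beta(5, 9/4)
obs 2: x=1 → posterior Beta(6, 9/4)
obs 3: x=1 → posterior Beta(7, 9/4)
obs 4: x=0 → posterior Beta(7, 13/4)
obs 5: x=1 → posterior Beta(8, 13/4)
obs 6: x=1 → posterior Beta(9, 13/4)

32/41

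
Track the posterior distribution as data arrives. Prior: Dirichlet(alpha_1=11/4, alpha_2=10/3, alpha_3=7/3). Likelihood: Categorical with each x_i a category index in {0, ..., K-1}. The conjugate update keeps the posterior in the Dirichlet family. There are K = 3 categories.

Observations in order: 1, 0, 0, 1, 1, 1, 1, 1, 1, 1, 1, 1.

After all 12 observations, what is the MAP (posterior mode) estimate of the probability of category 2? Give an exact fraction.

obs 1: x=1 → posterior Dirichlet(11/4, 13/3, 7/3)
obs 2: x=0 → posterior Dirichlet(15/4, 13/3, 7/3)
obs 3: x=0 → posterior Dirichlet(19/4, 13/3, 7/3)
obs 4: x=1 → posterior Dirichlet(19/4, 16/3, 7/3)
obs 5: x=1 → posterior Dirichlet(19/4, 19/3, 7/3)
obs 6: x=1 → posterior Dirichlet(19/4, 22/3, 7/3)
obs 7: x=1 → posterior Dirichlet(19/4, 25/3, 7/3)
obs 8: x=1 → posterior Dirichlet(19/4, 28/3, 7/3)
obs 9: x=1 → posterior Dirichlet(19/4, 31/3, 7/3)
obs 10: x=1 → posterior Dirichlet(19/4, 34/3, 7/3)
obs 11: x=1 → posterior Dirichlet(19/4, 37/3, 7/3)
obs 12: x=1 → posterior Dirichlet(19/4, 40/3, 7/3)

16/209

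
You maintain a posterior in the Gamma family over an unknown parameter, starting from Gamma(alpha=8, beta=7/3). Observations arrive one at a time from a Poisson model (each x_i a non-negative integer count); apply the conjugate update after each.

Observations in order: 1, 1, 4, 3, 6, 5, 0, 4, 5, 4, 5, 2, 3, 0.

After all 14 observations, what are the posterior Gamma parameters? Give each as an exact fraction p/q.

alpha=51, beta=49/3

obs 1: x=1 → posterior Gamma(9, 10/3)
obs 2: x=1 → posterior Gamma(10, 13/3)
obs 3: x=4 → posterior Gamma(14, 16/3)
obs 4: x=3 → posterior Gamma(17, 19/3)
obs 5: x=6 → posterior Gamma(23, 22/3)
obs 6: x=5 → posterior Gamma(28, 25/3)
obs 7: x=0 → posterior Gamma(28, 28/3)
obs 8: x=4 → posterior Gamma(32, 31/3)
obs 9: x=5 → posterior Gamma(37, 34/3)
obs 10: x=4 → posterior Gamma(41, 37/3)
obs 11: x=5 → posterior Gamma(46, 40/3)
obs 12: x=2 → posterior Gamma(48, 43/3)
obs 13: x=3 → posterior Gamma(51, 46/3)
obs 14: x=0 → posterior Gamma(51, 49/3)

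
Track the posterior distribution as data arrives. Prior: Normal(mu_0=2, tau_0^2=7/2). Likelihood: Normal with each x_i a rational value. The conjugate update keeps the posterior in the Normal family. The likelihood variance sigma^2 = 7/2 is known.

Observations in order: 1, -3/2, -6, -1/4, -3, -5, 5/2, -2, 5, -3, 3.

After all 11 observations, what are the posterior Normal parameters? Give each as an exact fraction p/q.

mu_0=-29/48, tau_0^2=7/24

obs 1: x=1 → posterior Normal(3/2, 7/4)
obs 2: x=-3/2 → posterior Normal(1/2, 7/6)
obs 3: x=-6 → posterior Normal(-9/8, 7/8)
obs 4: x=-1/4 → posterior Normal(-19/20, 7/10)
obs 5: x=-3 → posterior Normal(-31/24, 7/12)
obs 6: x=-5 → posterior Normal(-51/28, 1/2)
obs 7: x=5/2 → posterior Normal(-41/32, 7/16)
obs 8: x=-2 → posterior Normal(-49/36, 7/18)
obs 9: x=5 → posterior Normal(-29/40, 7/20)
obs 10: x=-3 → posterior Normal(-41/44, 7/22)
obs 11: x=3 → posterior Normal(-29/48, 7/24)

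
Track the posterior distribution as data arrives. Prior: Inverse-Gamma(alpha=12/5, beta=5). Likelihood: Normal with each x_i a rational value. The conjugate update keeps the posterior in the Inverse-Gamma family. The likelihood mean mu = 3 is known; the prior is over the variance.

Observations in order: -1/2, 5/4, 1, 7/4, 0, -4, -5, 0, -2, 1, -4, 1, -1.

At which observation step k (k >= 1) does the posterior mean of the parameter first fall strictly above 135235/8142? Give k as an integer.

k = 11

obs 1: x=-1/2 → posterior Inverse-Gamma(29/10, 89/8)
obs 2: x=5/4 → posterior Inverse-Gamma(17/5, 405/32)
obs 3: x=1 → posterior Inverse-Gamma(39/10, 469/32)
obs 4: x=7/4 → posterior Inverse-Gamma(22/5, 247/16)
obs 5: x=0 → posterior Inverse-Gamma(49/10, 319/16)
obs 6: x=-4 → posterior Inverse-Gamma(27/5, 711/16)
obs 7: x=-5 → posterior Inverse-Gamma(59/10, 1223/16)
obs 8: x=0 → posterior Inverse-Gamma(32/5, 1295/16)
obs 9: x=-2 → posterior Inverse-Gamma(69/10, 1495/16)
obs 10: x=1 → posterior Inverse-Gamma(37/5, 1527/16)
obs 11: x=-4 → posterior Inverse-Gamma(79/10, 1919/16)
obs 12: x=1 → posterior Inverse-Gamma(42/5, 1951/16)
obs 13: x=-1 → posterior Inverse-Gamma(89/10, 2079/16)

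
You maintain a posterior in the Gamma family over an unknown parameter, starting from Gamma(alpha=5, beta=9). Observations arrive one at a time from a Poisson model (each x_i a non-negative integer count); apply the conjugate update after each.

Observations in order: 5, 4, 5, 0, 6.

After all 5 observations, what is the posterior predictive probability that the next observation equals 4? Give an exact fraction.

obs 1: x=5 → posterior Gamma(10, 10)
obs 2: x=4 → posterior Gamma(14, 11)
obs 3: x=5 → posterior Gamma(19, 12)
obs 4: x=0 → posterior Gamma(19, 13)
obs 5: x=6 → posterior Gamma(25, 14)

4094890418332201953420885622784/56815128661595284938812255859375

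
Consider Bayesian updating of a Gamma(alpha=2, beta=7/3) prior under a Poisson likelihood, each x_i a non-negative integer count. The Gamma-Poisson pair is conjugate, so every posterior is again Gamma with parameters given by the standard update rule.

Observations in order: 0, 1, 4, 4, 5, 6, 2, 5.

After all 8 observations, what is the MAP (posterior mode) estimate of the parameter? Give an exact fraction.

84/31

obs 1: x=0 → posterior Gamma(2, 10/3)
obs 2: x=1 → posterior Gamma(3, 13/3)
obs 3: x=4 → posterior Gamma(7, 16/3)
obs 4: x=4 → posterior Gamma(11, 19/3)
obs 5: x=5 → posterior Gamma(16, 22/3)
obs 6: x=6 → posterior Gamma(22, 25/3)
obs 7: x=2 → posterior Gamma(24, 28/3)
obs 8: x=5 → posterior Gamma(29, 31/3)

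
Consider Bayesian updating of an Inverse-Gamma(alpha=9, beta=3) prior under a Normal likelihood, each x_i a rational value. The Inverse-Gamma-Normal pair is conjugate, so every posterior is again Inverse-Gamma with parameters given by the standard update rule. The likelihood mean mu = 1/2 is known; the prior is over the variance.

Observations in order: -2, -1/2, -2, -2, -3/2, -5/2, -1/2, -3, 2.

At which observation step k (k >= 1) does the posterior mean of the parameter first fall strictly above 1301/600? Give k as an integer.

k = 9

obs 1: x=-2 → posterior Inverse-Gamma(19/2, 49/8)
obs 2: x=-1/2 → posterior Inverse-Gamma(10, 53/8)
obs 3: x=-2 → posterior Inverse-Gamma(21/2, 39/4)
obs 4: x=-2 → posterior Inverse-Gamma(11, 103/8)
obs 5: x=-3/2 → posterior Inverse-Gamma(23/2, 119/8)
obs 6: x=-5/2 → posterior Inverse-Gamma(12, 155/8)
obs 7: x=-1/2 → posterior Inverse-Gamma(25/2, 159/8)
obs 8: x=-3 → posterior Inverse-Gamma(13, 26)
obs 9: x=2 → posterior Inverse-Gamma(27/2, 217/8)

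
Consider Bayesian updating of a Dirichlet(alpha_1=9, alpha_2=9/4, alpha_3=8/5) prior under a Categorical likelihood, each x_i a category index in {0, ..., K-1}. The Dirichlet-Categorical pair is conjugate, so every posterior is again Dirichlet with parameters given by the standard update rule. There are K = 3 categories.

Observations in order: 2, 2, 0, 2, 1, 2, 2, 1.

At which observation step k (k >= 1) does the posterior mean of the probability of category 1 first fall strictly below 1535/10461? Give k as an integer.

k = 3

obs 1: x=2 → posterior Dirichlet(9, 9/4, 13/5)
obs 2: x=2 → posterior Dirichlet(9, 9/4, 18/5)
obs 3: x=0 → posterior Dirichlet(10, 9/4, 18/5)
obs 4: x=2 → posterior Dirichlet(10, 9/4, 23/5)
obs 5: x=1 → posterior Dirichlet(10, 13/4, 23/5)
obs 6: x=2 → posterior Dirichlet(10, 13/4, 28/5)
obs 7: x=2 → posterior Dirichlet(10, 13/4, 33/5)
obs 8: x=1 → posterior Dirichlet(10, 17/4, 33/5)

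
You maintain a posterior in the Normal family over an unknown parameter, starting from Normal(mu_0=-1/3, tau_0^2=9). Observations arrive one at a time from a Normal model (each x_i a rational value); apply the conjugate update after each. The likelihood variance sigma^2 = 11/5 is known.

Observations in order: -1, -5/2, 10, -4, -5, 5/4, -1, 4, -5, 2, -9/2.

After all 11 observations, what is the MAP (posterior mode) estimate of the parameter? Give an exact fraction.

obs 1: x=-1 → posterior Normal(-73/84, 99/56)
obs 2: x=-5/2 → posterior Normal(-967/606, 99/101)
obs 3: x=10 → posterior Normal(1733/876, 99/146)
obs 4: x=-4 → posterior Normal(653/1146, 99/191)
obs 5: x=-5 → posterior Normal(-697/1416, 99/236)
obs 6: x=5/4 → posterior Normal(-719/3372, 99/281)
obs 7: x=-1 → posterior Normal(-1259/3912, 99/326)
obs 8: x=4 → posterior Normal(17/84, 99/371)
obs 9: x=-5 → posterior Normal(-1799/4992, 99/416)
obs 10: x=2 → posterior Normal(-719/5532, 99/461)
obs 11: x=-9/2 → posterior Normal(-3149/6072, 9/46)

-3149/6072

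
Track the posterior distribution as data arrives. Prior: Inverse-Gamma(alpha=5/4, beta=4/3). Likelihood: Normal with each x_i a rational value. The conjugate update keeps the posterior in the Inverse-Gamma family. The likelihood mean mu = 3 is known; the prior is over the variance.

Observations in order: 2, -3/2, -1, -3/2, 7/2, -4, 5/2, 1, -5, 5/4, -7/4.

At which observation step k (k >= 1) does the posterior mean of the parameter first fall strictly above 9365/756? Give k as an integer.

obs 1: x=2 → posterior Inverse-Gamma(7/4, 11/6)
obs 2: x=-3/2 → posterior Inverse-Gamma(9/4, 287/24)
obs 3: x=-1 → posterior Inverse-Gamma(11/4, 479/24)
obs 4: x=-3/2 → posterior Inverse-Gamma(13/4, 361/12)
obs 5: x=7/2 → posterior Inverse-Gamma(15/4, 725/24)
obs 6: x=-4 → posterior Inverse-Gamma(17/4, 1313/24)
obs 7: x=5/2 → posterior Inverse-Gamma(19/4, 329/6)
obs 8: x=1 → posterior Inverse-Gamma(21/4, 341/6)
obs 9: x=-5 → posterior Inverse-Gamma(23/4, 533/6)
obs 10: x=5/4 → posterior Inverse-Gamma(25/4, 8675/96)
obs 11: x=-7/4 → posterior Inverse-Gamma(27/4, 4879/48)

k = 4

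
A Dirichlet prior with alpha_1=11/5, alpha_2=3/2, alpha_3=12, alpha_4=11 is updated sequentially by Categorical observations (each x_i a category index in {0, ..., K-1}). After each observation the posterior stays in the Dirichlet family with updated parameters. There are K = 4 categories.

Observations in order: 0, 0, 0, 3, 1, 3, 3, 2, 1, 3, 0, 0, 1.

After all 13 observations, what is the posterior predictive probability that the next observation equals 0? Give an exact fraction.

obs 1: x=0 → posterior Dirichlet(16/5, 3/2, 12, 11)
obs 2: x=0 → posterior Dirichlet(21/5, 3/2, 12, 11)
obs 3: x=0 → posterior Dirichlet(26/5, 3/2, 12, 11)
obs 4: x=3 → posterior Dirichlet(26/5, 3/2, 12, 12)
obs 5: x=1 → posterior Dirichlet(26/5, 5/2, 12, 12)
obs 6: x=3 → posterior Dirichlet(26/5, 5/2, 12, 13)
obs 7: x=3 → posterior Dirichlet(26/5, 5/2, 12, 14)
obs 8: x=2 → posterior Dirichlet(26/5, 5/2, 13, 14)
obs 9: x=1 → posterior Dirichlet(26/5, 7/2, 13, 14)
obs 10: x=3 → posterior Dirichlet(26/5, 7/2, 13, 15)
obs 11: x=0 → posterior Dirichlet(31/5, 7/2, 13, 15)
obs 12: x=0 → posterior Dirichlet(36/5, 7/2, 13, 15)
obs 13: x=1 → posterior Dirichlet(36/5, 9/2, 13, 15)

72/397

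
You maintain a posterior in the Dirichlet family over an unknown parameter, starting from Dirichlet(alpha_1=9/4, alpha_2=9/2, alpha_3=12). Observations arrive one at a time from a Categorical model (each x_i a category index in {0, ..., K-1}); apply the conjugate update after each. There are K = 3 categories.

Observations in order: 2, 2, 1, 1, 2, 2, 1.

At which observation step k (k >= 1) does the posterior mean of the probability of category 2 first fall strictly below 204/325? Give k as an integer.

k = 4

obs 1: x=2 → posterior Dirichlet(9/4, 9/2, 13)
obs 2: x=2 → posterior Dirichlet(9/4, 9/2, 14)
obs 3: x=1 → posterior Dirichlet(9/4, 11/2, 14)
obs 4: x=1 → posterior Dirichlet(9/4, 13/2, 14)
obs 5: x=2 → posterior Dirichlet(9/4, 13/2, 15)
obs 6: x=2 → posterior Dirichlet(9/4, 13/2, 16)
obs 7: x=1 → posterior Dirichlet(9/4, 15/2, 16)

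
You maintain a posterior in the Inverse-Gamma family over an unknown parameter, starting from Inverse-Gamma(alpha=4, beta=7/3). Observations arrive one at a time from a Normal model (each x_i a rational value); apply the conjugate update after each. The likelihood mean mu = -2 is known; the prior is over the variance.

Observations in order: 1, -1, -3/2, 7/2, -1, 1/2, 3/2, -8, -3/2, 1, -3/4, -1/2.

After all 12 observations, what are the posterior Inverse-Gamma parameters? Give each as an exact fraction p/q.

obs 1: x=1 → posterior Inverse-Gamma(9/2, 41/6)
obs 2: x=-1 → posterior Inverse-Gamma(5, 22/3)
obs 3: x=-3/2 → posterior Inverse-Gamma(11/2, 179/24)
obs 4: x=7/2 → posterior Inverse-Gamma(6, 271/12)
obs 5: x=-1 → posterior Inverse-Gamma(13/2, 277/12)
obs 6: x=1/2 → posterior Inverse-Gamma(7, 629/24)
obs 7: x=3/2 → posterior Inverse-Gamma(15/2, 97/3)
obs 8: x=-8 → posterior Inverse-Gamma(8, 151/3)
obs 9: x=-3/2 → posterior Inverse-Gamma(17/2, 1211/24)
obs 10: x=1 → posterior Inverse-Gamma(9, 1319/24)
obs 11: x=-3/4 → posterior Inverse-Gamma(19/2, 5351/96)
obs 12: x=-1/2 → posterior Inverse-Gamma(10, 5459/96)

alpha=10, beta=5459/96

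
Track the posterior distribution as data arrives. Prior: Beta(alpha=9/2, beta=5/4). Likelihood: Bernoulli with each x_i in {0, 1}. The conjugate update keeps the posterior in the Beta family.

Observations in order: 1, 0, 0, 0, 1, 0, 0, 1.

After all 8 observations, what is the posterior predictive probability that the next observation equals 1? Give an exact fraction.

obs 1: x=1 → posterior Beta(11/2, 5/4)
obs 2: x=0 → posterior Beta(11/2, 9/4)
obs 3: x=0 → posterior Beta(11/2, 13/4)
obs 4: x=0 → posterior Beta(11/2, 17/4)
obs 5: x=1 → posterior Beta(13/2, 17/4)
obs 6: x=0 → posterior Beta(13/2, 21/4)
obs 7: x=0 → posterior Beta(13/2, 25/4)
obs 8: x=1 → posterior Beta(15/2, 25/4)

6/11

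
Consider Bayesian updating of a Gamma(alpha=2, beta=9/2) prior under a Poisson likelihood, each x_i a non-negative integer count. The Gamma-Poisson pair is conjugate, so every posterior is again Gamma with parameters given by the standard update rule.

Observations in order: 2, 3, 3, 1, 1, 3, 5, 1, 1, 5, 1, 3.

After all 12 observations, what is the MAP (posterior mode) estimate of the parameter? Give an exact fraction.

obs 1: x=2 → posterior Gamma(4, 11/2)
obs 2: x=3 → posterior Gamma(7, 13/2)
obs 3: x=3 → posterior Gamma(10, 15/2)
obs 4: x=1 → posterior Gamma(11, 17/2)
obs 5: x=1 → posterior Gamma(12, 19/2)
obs 6: x=3 → posterior Gamma(15, 21/2)
obs 7: x=5 → posterior Gamma(20, 23/2)
obs 8: x=1 → posterior Gamma(21, 25/2)
obs 9: x=1 → posterior Gamma(22, 27/2)
obs 10: x=5 → posterior Gamma(27, 29/2)
obs 11: x=1 → posterior Gamma(28, 31/2)
obs 12: x=3 → posterior Gamma(31, 33/2)

20/11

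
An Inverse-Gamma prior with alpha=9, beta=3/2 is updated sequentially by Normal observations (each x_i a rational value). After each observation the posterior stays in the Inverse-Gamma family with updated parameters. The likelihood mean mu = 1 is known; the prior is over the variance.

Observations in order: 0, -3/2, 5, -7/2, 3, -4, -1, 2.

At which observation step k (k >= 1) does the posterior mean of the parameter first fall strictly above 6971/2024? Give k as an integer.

k = 7

obs 1: x=0 → posterior Inverse-Gamma(19/2, 2)
obs 2: x=-3/2 → posterior Inverse-Gamma(10, 41/8)
obs 3: x=5 → posterior Inverse-Gamma(21/2, 105/8)
obs 4: x=-7/2 → posterior Inverse-Gamma(11, 93/4)
obs 5: x=3 → posterior Inverse-Gamma(23/2, 101/4)
obs 6: x=-4 → posterior Inverse-Gamma(12, 151/4)
obs 7: x=-1 → posterior Inverse-Gamma(25/2, 159/4)
obs 8: x=2 → posterior Inverse-Gamma(13, 161/4)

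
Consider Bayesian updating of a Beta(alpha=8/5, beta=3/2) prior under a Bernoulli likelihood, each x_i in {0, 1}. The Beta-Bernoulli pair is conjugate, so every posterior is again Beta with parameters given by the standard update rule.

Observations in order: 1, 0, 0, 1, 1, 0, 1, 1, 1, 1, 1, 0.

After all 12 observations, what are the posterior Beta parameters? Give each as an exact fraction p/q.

obs 1: x=1 → posterior Beta(13/5, 3/2)
obs 2: x=0 → posterior Beta(13/5, 5/2)
obs 3: x=0 → posterior Beta(13/5, 7/2)
obs 4: x=1 → posterior Beta(18/5, 7/2)
obs 5: x=1 → posterior Beta(23/5, 7/2)
obs 6: x=0 → posterior Beta(23/5, 9/2)
obs 7: x=1 → posterior Beta(28/5, 9/2)
obs 8: x=1 → posterior Beta(33/5, 9/2)
obs 9: x=1 → posterior Beta(38/5, 9/2)
obs 10: x=1 → posterior Beta(43/5, 9/2)
obs 11: x=1 → posterior Beta(48/5, 9/2)
obs 12: x=0 → posterior Beta(48/5, 11/2)

alpha=48/5, beta=11/2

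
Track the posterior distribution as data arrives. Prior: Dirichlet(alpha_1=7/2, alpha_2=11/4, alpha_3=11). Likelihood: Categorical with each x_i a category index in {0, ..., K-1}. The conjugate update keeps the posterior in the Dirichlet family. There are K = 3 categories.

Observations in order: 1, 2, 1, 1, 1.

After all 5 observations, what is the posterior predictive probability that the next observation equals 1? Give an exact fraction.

obs 1: x=1 → posterior Dirichlet(7/2, 15/4, 11)
obs 2: x=2 → posterior Dirichlet(7/2, 15/4, 12)
obs 3: x=1 → posterior Dirichlet(7/2, 19/4, 12)
obs 4: x=1 → posterior Dirichlet(7/2, 23/4, 12)
obs 5: x=1 → posterior Dirichlet(7/2, 27/4, 12)

27/89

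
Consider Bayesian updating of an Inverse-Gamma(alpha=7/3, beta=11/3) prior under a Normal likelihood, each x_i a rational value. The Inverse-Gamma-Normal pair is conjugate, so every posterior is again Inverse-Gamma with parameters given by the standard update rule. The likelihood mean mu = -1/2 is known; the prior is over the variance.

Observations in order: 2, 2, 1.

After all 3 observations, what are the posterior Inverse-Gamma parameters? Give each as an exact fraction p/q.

alpha=23/6, beta=265/24

obs 1: x=2 → posterior Inverse-Gamma(17/6, 163/24)
obs 2: x=2 → posterior Inverse-Gamma(10/3, 119/12)
obs 3: x=1 → posterior Inverse-Gamma(23/6, 265/24)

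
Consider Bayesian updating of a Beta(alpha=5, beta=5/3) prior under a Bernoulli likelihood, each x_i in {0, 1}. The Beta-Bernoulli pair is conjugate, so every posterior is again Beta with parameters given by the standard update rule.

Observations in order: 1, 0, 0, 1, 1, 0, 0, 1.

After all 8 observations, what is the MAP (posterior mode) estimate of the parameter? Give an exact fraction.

obs 1: x=1 → posterior Beta(6, 5/3)
obs 2: x=0 → posterior Beta(6, 8/3)
obs 3: x=0 → posterior Beta(6, 11/3)
obs 4: x=1 → posterior Beta(7, 11/3)
obs 5: x=1 → posterior Beta(8, 11/3)
obs 6: x=0 → posterior Beta(8, 14/3)
obs 7: x=0 → posterior Beta(8, 17/3)
obs 8: x=1 → posterior Beta(9, 17/3)

12/19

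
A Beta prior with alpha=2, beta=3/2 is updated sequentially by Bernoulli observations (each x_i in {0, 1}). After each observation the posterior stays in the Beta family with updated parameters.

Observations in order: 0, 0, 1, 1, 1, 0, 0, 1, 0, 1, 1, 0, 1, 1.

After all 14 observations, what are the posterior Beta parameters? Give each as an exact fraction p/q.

alpha=10, beta=15/2

obs 1: x=0 → posterior Beta(2, 5/2)
obs 2: x=0 → posterior Beta(2, 7/2)
obs 3: x=1 → posterior Beta(3, 7/2)
obs 4: x=1 → posterior Beta(4, 7/2)
obs 5: x=1 → posterior Beta(5, 7/2)
obs 6: x=0 → posterior Beta(5, 9/2)
obs 7: x=0 → posterior Beta(5, 11/2)
obs 8: x=1 → posterior Beta(6, 11/2)
obs 9: x=0 → posterior Beta(6, 13/2)
obs 10: x=1 → posterior Beta(7, 13/2)
obs 11: x=1 → posterior Beta(8, 13/2)
obs 12: x=0 → posterior Beta(8, 15/2)
obs 13: x=1 → posterior Beta(9, 15/2)
obs 14: x=1 → posterior Beta(10, 15/2)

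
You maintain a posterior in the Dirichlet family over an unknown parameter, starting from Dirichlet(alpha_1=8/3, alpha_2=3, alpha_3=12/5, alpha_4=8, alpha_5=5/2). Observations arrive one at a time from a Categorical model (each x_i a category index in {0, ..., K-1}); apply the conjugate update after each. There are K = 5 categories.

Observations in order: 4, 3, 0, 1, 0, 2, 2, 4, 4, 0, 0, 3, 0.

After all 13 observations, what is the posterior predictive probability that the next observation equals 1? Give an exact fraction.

obs 1: x=4 → posterior Dirichlet(8/3, 3, 12/5, 8, 7/2)
obs 2: x=3 → posterior Dirichlet(8/3, 3, 12/5, 9, 7/2)
obs 3: x=0 → posterior Dirichlet(11/3, 3, 12/5, 9, 7/2)
obs 4: x=1 → posterior Dirichlet(11/3, 4, 12/5, 9, 7/2)
obs 5: x=0 → posterior Dirichlet(14/3, 4, 12/5, 9, 7/2)
obs 6: x=2 → posterior Dirichlet(14/3, 4, 17/5, 9, 7/2)
obs 7: x=2 → posterior Dirichlet(14/3, 4, 22/5, 9, 7/2)
obs 8: x=4 → posterior Dirichlet(14/3, 4, 22/5, 9, 9/2)
obs 9: x=4 → posterior Dirichlet(14/3, 4, 22/5, 9, 11/2)
obs 10: x=0 → posterior Dirichlet(17/3, 4, 22/5, 9, 11/2)
obs 11: x=0 → posterior Dirichlet(20/3, 4, 22/5, 9, 11/2)
obs 12: x=3 → posterior Dirichlet(20/3, 4, 22/5, 10, 11/2)
obs 13: x=0 → posterior Dirichlet(23/3, 4, 22/5, 10, 11/2)

120/947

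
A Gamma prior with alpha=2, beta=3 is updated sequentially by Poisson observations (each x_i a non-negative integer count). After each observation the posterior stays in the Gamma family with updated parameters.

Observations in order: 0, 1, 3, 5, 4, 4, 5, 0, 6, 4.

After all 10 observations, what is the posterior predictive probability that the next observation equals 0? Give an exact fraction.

74829695578286078013428929473144712489/929722225368296217729286886758826377216

obs 1: x=0 → posterior Gamma(2, 4)
obs 2: x=1 → posterior Gamma(3, 5)
obs 3: x=3 → posterior Gamma(6, 6)
obs 4: x=5 → posterior Gamma(11, 7)
obs 5: x=4 → posterior Gamma(15, 8)
obs 6: x=4 → posterior Gamma(19, 9)
obs 7: x=5 → posterior Gamma(24, 10)
obs 8: x=0 → posterior Gamma(24, 11)
obs 9: x=6 → posterior Gamma(30, 12)
obs 10: x=4 → posterior Gamma(34, 13)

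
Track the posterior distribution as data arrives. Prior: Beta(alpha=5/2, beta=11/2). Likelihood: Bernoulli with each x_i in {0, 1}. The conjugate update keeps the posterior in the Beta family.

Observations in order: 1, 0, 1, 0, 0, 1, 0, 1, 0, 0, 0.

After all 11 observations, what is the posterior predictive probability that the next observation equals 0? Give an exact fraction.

obs 1: x=1 → posterior Beta(7/2, 11/2)
obs 2: x=0 → posterior Beta(7/2, 13/2)
obs 3: x=1 → posterior Beta(9/2, 13/2)
obs 4: x=0 → posterior Beta(9/2, 15/2)
obs 5: x=0 → posterior Beta(9/2, 17/2)
obs 6: x=1 → posterior Beta(11/2, 17/2)
obs 7: x=0 → posterior Beta(11/2, 19/2)
obs 8: x=1 → posterior Beta(13/2, 19/2)
obs 9: x=0 → posterior Beta(13/2, 21/2)
obs 10: x=0 → posterior Beta(13/2, 23/2)
obs 11: x=0 → posterior Beta(13/2, 25/2)

25/38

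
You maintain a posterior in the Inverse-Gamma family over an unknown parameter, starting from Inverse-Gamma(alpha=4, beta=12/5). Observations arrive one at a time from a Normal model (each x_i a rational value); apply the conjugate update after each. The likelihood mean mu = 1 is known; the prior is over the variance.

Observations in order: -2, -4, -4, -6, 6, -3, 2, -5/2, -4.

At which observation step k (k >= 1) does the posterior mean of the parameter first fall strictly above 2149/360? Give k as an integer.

k = 3

obs 1: x=-2 → posterior Inverse-Gamma(9/2, 69/10)
obs 2: x=-4 → posterior Inverse-Gamma(5, 97/5)
obs 3: x=-4 → posterior Inverse-Gamma(11/2, 319/10)
obs 4: x=-6 → posterior Inverse-Gamma(6, 282/5)
obs 5: x=6 → posterior Inverse-Gamma(13/2, 689/10)
obs 6: x=-3 → posterior Inverse-Gamma(7, 769/10)
obs 7: x=2 → posterior Inverse-Gamma(15/2, 387/5)
obs 8: x=-5/2 → posterior Inverse-Gamma(8, 3341/40)
obs 9: x=-4 → posterior Inverse-Gamma(17/2, 3841/40)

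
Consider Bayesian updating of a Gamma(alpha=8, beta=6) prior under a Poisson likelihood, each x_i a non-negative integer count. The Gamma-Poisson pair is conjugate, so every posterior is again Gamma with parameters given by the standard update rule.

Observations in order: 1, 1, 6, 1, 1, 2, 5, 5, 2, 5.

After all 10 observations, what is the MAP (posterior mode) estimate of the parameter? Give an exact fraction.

9/4

obs 1: x=1 → posterior Gamma(9, 7)
obs 2: x=1 → posterior Gamma(10, 8)
obs 3: x=6 → posterior Gamma(16, 9)
obs 4: x=1 → posterior Gamma(17, 10)
obs 5: x=1 → posterior Gamma(18, 11)
obs 6: x=2 → posterior Gamma(20, 12)
obs 7: x=5 → posterior Gamma(25, 13)
obs 8: x=5 → posterior Gamma(30, 14)
obs 9: x=2 → posterior Gamma(32, 15)
obs 10: x=5 → posterior Gamma(37, 16)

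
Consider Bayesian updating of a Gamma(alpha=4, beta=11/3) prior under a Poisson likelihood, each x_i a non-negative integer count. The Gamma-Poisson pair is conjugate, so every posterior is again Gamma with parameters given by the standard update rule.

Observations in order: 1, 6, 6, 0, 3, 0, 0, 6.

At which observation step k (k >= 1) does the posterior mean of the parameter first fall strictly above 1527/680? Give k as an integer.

k = 3

obs 1: x=1 → posterior Gamma(5, 14/3)
obs 2: x=6 → posterior Gamma(11, 17/3)
obs 3: x=6 → posterior Gamma(17, 20/3)
obs 4: x=0 → posterior Gamma(17, 23/3)
obs 5: x=3 → posterior Gamma(20, 26/3)
obs 6: x=0 → posterior Gamma(20, 29/3)
obs 7: x=0 → posterior Gamma(20, 32/3)
obs 8: x=6 → posterior Gamma(26, 35/3)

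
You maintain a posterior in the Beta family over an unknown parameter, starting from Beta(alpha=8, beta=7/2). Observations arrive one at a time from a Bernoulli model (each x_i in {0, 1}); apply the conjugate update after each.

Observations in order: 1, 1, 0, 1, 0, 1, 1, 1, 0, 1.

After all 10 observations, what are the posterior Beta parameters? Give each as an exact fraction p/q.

alpha=15, beta=13/2

obs 1: x=1 → posterior Beta(9, 7/2)
obs 2: x=1 → posterior Beta(10, 7/2)
obs 3: x=0 → posterior Beta(10, 9/2)
obs 4: x=1 → posterior Beta(11, 9/2)
obs 5: x=0 → posterior Beta(11, 11/2)
obs 6: x=1 → posterior Beta(12, 11/2)
obs 7: x=1 → posterior Beta(13, 11/2)
obs 8: x=1 → posterior Beta(14, 11/2)
obs 9: x=0 → posterior Beta(14, 13/2)
obs 10: x=1 → posterior Beta(15, 13/2)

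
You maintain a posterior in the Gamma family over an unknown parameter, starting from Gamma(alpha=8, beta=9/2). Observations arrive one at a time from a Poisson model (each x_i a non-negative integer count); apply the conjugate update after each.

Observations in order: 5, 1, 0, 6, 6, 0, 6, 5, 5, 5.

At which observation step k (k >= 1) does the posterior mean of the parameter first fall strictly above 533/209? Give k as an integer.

k = 5

obs 1: x=5 → posterior Gamma(13, 11/2)
obs 2: x=1 → posterior Gamma(14, 13/2)
obs 3: x=0 → posterior Gamma(14, 15/2)
obs 4: x=6 → posterior Gamma(20, 17/2)
obs 5: x=6 → posterior Gamma(26, 19/2)
obs 6: x=0 → posterior Gamma(26, 21/2)
obs 7: x=6 → posterior Gamma(32, 23/2)
obs 8: x=5 → posterior Gamma(37, 25/2)
obs 9: x=5 → posterior Gamma(42, 27/2)
obs 10: x=5 → posterior Gamma(47, 29/2)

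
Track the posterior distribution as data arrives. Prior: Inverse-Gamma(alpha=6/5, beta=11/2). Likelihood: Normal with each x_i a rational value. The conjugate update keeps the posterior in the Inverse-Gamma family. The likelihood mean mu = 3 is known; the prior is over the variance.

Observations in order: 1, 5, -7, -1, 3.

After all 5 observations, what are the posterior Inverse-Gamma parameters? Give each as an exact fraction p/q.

alpha=37/10, beta=135/2

obs 1: x=1 → posterior Inverse-Gamma(17/10, 15/2)
obs 2: x=5 → posterior Inverse-Gamma(11/5, 19/2)
obs 3: x=-7 → posterior Inverse-Gamma(27/10, 119/2)
obs 4: x=-1 → posterior Inverse-Gamma(16/5, 135/2)
obs 5: x=3 → posterior Inverse-Gamma(37/10, 135/2)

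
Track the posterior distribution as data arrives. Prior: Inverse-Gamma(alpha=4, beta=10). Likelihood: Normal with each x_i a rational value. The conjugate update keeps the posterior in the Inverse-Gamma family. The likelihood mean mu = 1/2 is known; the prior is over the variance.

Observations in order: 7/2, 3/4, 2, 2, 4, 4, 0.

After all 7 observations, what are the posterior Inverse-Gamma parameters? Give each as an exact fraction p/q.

obs 1: x=7/2 → posterior Inverse-Gamma(9/2, 29/2)
obs 2: x=3/4 → posterior Inverse-Gamma(5, 465/32)
obs 3: x=2 → posterior Inverse-Gamma(11/2, 501/32)
obs 4: x=2 → posterior Inverse-Gamma(6, 537/32)
obs 5: x=4 → posterior Inverse-Gamma(13/2, 733/32)
obs 6: x=4 → posterior Inverse-Gamma(7, 929/32)
obs 7: x=0 → posterior Inverse-Gamma(15/2, 933/32)

alpha=15/2, beta=933/32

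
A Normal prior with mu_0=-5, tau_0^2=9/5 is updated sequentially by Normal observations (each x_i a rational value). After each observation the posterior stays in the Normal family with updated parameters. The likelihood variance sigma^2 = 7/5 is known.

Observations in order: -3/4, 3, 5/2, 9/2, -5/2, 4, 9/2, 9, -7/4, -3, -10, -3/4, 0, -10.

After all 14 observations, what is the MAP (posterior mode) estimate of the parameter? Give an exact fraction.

-185/532

obs 1: x=-3/4 → posterior Normal(-167/64, 63/80)
obs 2: x=3 → posterior Normal(-59/100, 63/125)
obs 3: x=5/2 → posterior Normal(31/136, 63/170)
obs 4: x=9/2 → posterior Normal(193/172, 63/215)
obs 5: x=-5/2 → posterior Normal(103/208, 63/260)
obs 6: x=4 → posterior Normal(247/244, 63/305)
obs 7: x=9/2 → posterior Normal(409/280, 9/50)
obs 8: x=9 → posterior Normal(733/316, 63/395)
obs 9: x=-7/4 → posterior Normal(335/176, 63/440)
obs 10: x=-3 → posterior Normal(281/194, 63/485)
obs 11: x=-10 → posterior Normal(101/212, 63/530)
obs 12: x=-3/4 → posterior Normal(35/92, 63/575)
obs 13: x=0 → posterior Normal(175/496, 63/620)
obs 14: x=-10 → posterior Normal(-185/532, 9/95)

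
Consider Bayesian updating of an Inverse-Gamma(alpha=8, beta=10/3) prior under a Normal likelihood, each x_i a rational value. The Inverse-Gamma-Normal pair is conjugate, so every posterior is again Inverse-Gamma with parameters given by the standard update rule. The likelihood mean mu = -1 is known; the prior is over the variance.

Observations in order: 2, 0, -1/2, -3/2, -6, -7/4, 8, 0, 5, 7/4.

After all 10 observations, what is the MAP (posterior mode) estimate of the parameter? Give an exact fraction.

obs 1: x=2 → posterior Inverse-Gamma(17/2, 47/6)
obs 2: x=0 → posterior Inverse-Gamma(9, 25/3)
obs 3: x=-1/2 → posterior Inverse-Gamma(19/2, 203/24)
obs 4: x=-3/2 → posterior Inverse-Gamma(10, 103/12)
obs 5: x=-6 → posterior Inverse-Gamma(21/2, 253/12)
obs 6: x=-7/4 → posterior Inverse-Gamma(11, 2051/96)
obs 7: x=8 → posterior Inverse-Gamma(23/2, 5939/96)
obs 8: x=0 → posterior Inverse-Gamma(12, 5987/96)
obs 9: x=5 → posterior Inverse-Gamma(25/2, 7715/96)
obs 10: x=7/4 → posterior Inverse-Gamma(13, 4039/48)

577/96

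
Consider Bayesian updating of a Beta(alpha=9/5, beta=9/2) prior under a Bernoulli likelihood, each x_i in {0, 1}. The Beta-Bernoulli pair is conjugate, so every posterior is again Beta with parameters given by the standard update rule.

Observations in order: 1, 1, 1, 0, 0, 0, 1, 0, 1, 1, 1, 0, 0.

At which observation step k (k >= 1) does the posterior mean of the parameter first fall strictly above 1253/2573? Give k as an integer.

k = 3

obs 1: x=1 → posterior Beta(14/5, 9/2)
obs 2: x=1 → posterior Beta(19/5, 9/2)
obs 3: x=1 → posterior Beta(24/5, 9/2)
obs 4: x=0 → posterior Beta(24/5, 11/2)
obs 5: x=0 → posterior Beta(24/5, 13/2)
obs 6: x=0 → posterior Beta(24/5, 15/2)
obs 7: x=1 → posterior Beta(29/5, 15/2)
obs 8: x=0 → posterior Beta(29/5, 17/2)
obs 9: x=1 → posterior Beta(34/5, 17/2)
obs 10: x=1 → posterior Beta(39/5, 17/2)
obs 11: x=1 → posterior Beta(44/5, 17/2)
obs 12: x=0 → posterior Beta(44/5, 19/2)
obs 13: x=0 → posterior Beta(44/5, 21/2)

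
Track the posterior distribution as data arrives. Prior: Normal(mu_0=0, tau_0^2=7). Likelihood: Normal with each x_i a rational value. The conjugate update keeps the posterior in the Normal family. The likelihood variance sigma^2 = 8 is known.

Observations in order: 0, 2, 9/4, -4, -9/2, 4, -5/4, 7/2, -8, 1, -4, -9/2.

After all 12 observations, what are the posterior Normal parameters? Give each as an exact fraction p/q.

mu_0=-189/184, tau_0^2=14/23

obs 1: x=0 → posterior Normal(0, 56/15)
obs 2: x=2 → posterior Normal(7/11, 28/11)
obs 3: x=9/4 → posterior Normal(119/116, 56/29)
obs 4: x=-4 → posterior Normal(7/144, 14/9)
obs 5: x=-9/2 → posterior Normal(-119/172, 56/43)
obs 6: x=4 → posterior Normal(-7/200, 28/25)
obs 7: x=-5/4 → posterior Normal(-7/38, 56/57)
obs 8: x=7/2 → posterior Normal(7/32, 7/8)
obs 9: x=-8 → posterior Normal(-42/71, 56/71)
obs 10: x=1 → posterior Normal(-35/78, 28/39)
obs 11: x=-4 → posterior Normal(-63/85, 56/85)
obs 12: x=-9/2 → posterior Normal(-189/184, 14/23)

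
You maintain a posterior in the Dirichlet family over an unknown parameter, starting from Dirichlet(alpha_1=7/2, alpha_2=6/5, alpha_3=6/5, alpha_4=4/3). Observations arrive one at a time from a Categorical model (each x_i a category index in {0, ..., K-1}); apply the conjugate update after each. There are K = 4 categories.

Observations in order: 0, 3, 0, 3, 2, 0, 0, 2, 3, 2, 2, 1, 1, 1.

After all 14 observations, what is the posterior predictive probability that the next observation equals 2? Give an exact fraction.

obs 1: x=0 → posterior Dirichlet(9/2, 6/5, 6/5, 4/3)
obs 2: x=3 → posterior Dirichlet(9/2, 6/5, 6/5, 7/3)
obs 3: x=0 → posterior Dirichlet(11/2, 6/5, 6/5, 7/3)
obs 4: x=3 → posterior Dirichlet(11/2, 6/5, 6/5, 10/3)
obs 5: x=2 → posterior Dirichlet(11/2, 6/5, 11/5, 10/3)
obs 6: x=0 → posterior Dirichlet(13/2, 6/5, 11/5, 10/3)
obs 7: x=0 → posterior Dirichlet(15/2, 6/5, 11/5, 10/3)
obs 8: x=2 → posterior Dirichlet(15/2, 6/5, 16/5, 10/3)
obs 9: x=3 → posterior Dirichlet(15/2, 6/5, 16/5, 13/3)
obs 10: x=2 → posterior Dirichlet(15/2, 6/5, 21/5, 13/3)
obs 11: x=2 → posterior Dirichlet(15/2, 6/5, 26/5, 13/3)
obs 12: x=1 → posterior Dirichlet(15/2, 11/5, 26/5, 13/3)
obs 13: x=1 → posterior Dirichlet(15/2, 16/5, 26/5, 13/3)
obs 14: x=1 → posterior Dirichlet(15/2, 21/5, 26/5, 13/3)

12/49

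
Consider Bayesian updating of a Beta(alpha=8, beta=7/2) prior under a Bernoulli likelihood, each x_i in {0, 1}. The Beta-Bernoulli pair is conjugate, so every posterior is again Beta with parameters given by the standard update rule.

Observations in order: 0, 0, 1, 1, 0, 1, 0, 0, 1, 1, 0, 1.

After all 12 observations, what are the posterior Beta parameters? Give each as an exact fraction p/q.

alpha=14, beta=19/2

obs 1: x=0 → posterior Beta(8, 9/2)
obs 2: x=0 → posterior Beta(8, 11/2)
obs 3: x=1 → posterior Beta(9, 11/2)
obs 4: x=1 → posterior Beta(10, 11/2)
obs 5: x=0 → posterior Beta(10, 13/2)
obs 6: x=1 → posterior Beta(11, 13/2)
obs 7: x=0 → posterior Beta(11, 15/2)
obs 8: x=0 → posterior Beta(11, 17/2)
obs 9: x=1 → posterior Beta(12, 17/2)
obs 10: x=1 → posterior Beta(13, 17/2)
obs 11: x=0 → posterior Beta(13, 19/2)
obs 12: x=1 → posterior Beta(14, 19/2)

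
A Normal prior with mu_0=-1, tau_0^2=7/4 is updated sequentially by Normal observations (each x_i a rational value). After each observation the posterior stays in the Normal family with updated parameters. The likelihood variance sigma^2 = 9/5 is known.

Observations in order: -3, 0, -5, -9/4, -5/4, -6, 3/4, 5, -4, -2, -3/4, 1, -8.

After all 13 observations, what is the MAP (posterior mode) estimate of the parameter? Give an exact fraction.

obs 1: x=-3 → posterior Normal(-141/71, 63/71)
obs 2: x=0 → posterior Normal(-141/106, 63/106)
obs 3: x=-5 → posterior Normal(-316/141, 21/47)
obs 4: x=-9/4 → posterior Normal(-1579/704, 63/176)
obs 5: x=-5/4 → posterior Normal(-877/422, 63/211)
obs 6: x=-6 → posterior Normal(-1297/492, 21/82)
obs 7: x=3/4 → posterior Normal(-2489/1124, 63/281)
obs 8: x=5 → posterior Normal(-1789/1264, 63/316)
obs 9: x=-4 → posterior Normal(-87/52, 7/39)
obs 10: x=-2 → posterior Normal(-2629/1544, 63/386)
obs 11: x=-3/4 → posterior Normal(-1367/842, 63/421)
obs 12: x=1 → posterior Normal(-1297/912, 21/152)
obs 13: x=-8 → posterior Normal(-1857/982, 63/491)

-1857/982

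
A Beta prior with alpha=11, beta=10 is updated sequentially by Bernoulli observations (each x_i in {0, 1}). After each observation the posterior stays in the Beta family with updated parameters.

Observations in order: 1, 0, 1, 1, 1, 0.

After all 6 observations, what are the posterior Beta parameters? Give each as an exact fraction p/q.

alpha=15, beta=12

obs 1: x=1 → posterior Beta(12, 10)
obs 2: x=0 → posterior Beta(12, 11)
obs 3: x=1 → posterior Beta(13, 11)
obs 4: x=1 → posterior Beta(14, 11)
obs 5: x=1 → posterior Beta(15, 11)
obs 6: x=0 → posterior Beta(15, 12)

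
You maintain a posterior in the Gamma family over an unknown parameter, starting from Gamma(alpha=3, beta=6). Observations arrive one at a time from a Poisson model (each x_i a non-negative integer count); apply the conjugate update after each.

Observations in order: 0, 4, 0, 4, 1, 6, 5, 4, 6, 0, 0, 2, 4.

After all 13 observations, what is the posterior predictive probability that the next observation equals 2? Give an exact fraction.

obs 1: x=0 → posterior Gamma(3, 7)
obs 2: x=4 → posterior Gamma(7, 8)
obs 3: x=0 → posterior Gamma(7, 9)
obs 4: x=4 → posterior Gamma(11, 10)
obs 5: x=1 → posterior Gamma(12, 11)
obs 6: x=6 → posterior Gamma(18, 12)
obs 7: x=5 → posterior Gamma(23, 13)
obs 8: x=4 → posterior Gamma(27, 14)
obs 9: x=6 → posterior Gamma(33, 15)
obs 10: x=0 → posterior Gamma(33, 16)
obs 11: x=0 → posterior Gamma(33, 17)
obs 12: x=2 → posterior Gamma(35, 18)
obs 13: x=4 → posterior Gamma(39, 19)

2900380951422177679730441291636044189816224899198781/10995116277760000000000000000000000000000000000000000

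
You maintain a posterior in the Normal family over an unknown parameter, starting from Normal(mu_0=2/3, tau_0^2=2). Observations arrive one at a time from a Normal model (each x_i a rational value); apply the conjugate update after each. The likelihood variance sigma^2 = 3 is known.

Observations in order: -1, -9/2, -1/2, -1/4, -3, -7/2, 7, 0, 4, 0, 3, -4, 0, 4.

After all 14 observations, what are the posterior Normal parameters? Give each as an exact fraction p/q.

obs 1: x=-1 → posterior Normal(0, 6/5)
obs 2: x=-9/2 → posterior Normal(-9/7, 6/7)
obs 3: x=-1/2 → posterior Normal(-10/9, 2/3)
obs 4: x=-1/4 → posterior Normal(-21/22, 6/11)
obs 5: x=-3 → posterior Normal(-33/26, 6/13)
obs 6: x=-7/2 → posterior Normal(-47/30, 2/5)
obs 7: x=7 → posterior Normal(-19/34, 6/17)
obs 8: x=0 → posterior Normal(-1/2, 6/19)
obs 9: x=4 → posterior Normal(-1/14, 2/7)
obs 10: x=0 → posterior Normal(-3/46, 6/23)
obs 11: x=3 → posterior Normal(9/50, 6/25)
obs 12: x=-4 → posterior Normal(-7/54, 2/9)
obs 13: x=0 → posterior Normal(-7/58, 6/29)
obs 14: x=4 → posterior Normal(9/62, 6/31)

mu_0=9/62, tau_0^2=6/31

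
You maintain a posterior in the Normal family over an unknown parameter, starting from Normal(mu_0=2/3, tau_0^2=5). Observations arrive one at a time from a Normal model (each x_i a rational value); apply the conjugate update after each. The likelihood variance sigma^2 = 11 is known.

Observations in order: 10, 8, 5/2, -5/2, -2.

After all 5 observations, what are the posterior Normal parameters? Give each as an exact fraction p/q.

mu_0=131/54, tau_0^2=55/36

obs 1: x=10 → posterior Normal(43/12, 55/16)
obs 2: x=8 → posterior Normal(292/63, 55/21)
obs 3: x=5/2 → posterior Normal(659/156, 55/26)
obs 4: x=-5/2 → posterior Normal(292/93, 55/31)
obs 5: x=-2 → posterior Normal(131/54, 55/36)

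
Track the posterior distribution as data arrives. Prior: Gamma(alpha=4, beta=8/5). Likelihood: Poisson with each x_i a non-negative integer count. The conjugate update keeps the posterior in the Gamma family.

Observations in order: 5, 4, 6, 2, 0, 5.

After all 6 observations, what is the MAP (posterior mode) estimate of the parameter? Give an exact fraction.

125/38

obs 1: x=5 → posterior Gamma(9, 13/5)
obs 2: x=4 → posterior Gamma(13, 18/5)
obs 3: x=6 → posterior Gamma(19, 23/5)
obs 4: x=2 → posterior Gamma(21, 28/5)
obs 5: x=0 → posterior Gamma(21, 33/5)
obs 6: x=5 → posterior Gamma(26, 38/5)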